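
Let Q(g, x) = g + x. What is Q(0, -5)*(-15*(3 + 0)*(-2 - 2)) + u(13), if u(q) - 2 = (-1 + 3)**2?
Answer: -894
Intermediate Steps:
u(q) = 6 (u(q) = 2 + (-1 + 3)**2 = 2 + 2**2 = 2 + 4 = 6)
Q(0, -5)*(-15*(3 + 0)*(-2 - 2)) + u(13) = (0 - 5)*(-15*(3 + 0)*(-2 - 2)) + 6 = -(-75)*3*(-4) + 6 = -(-75)*(-12) + 6 = -5*180 + 6 = -900 + 6 = -894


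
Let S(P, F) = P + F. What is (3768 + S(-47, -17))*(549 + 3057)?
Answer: 13356624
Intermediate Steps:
S(P, F) = F + P
(3768 + S(-47, -17))*(549 + 3057) = (3768 + (-17 - 47))*(549 + 3057) = (3768 - 64)*3606 = 3704*3606 = 13356624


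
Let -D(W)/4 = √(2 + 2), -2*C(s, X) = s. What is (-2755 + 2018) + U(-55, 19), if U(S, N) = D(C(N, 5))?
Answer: -745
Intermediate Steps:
C(s, X) = -s/2
D(W) = -8 (D(W) = -4*√(2 + 2) = -4*√4 = -4*2 = -8)
U(S, N) = -8
(-2755 + 2018) + U(-55, 19) = (-2755 + 2018) - 8 = -737 - 8 = -745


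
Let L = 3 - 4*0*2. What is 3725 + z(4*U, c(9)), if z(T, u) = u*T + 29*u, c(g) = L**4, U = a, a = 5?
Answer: 7694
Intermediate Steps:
U = 5
L = 3 (L = 3 + 0*2 = 3 + 0 = 3)
c(g) = 81 (c(g) = 3**4 = 81)
z(T, u) = 29*u + T*u (z(T, u) = T*u + 29*u = 29*u + T*u)
3725 + z(4*U, c(9)) = 3725 + 81*(29 + 4*5) = 3725 + 81*(29 + 20) = 3725 + 81*49 = 3725 + 3969 = 7694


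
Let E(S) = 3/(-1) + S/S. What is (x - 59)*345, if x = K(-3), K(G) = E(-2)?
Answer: -21045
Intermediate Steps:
E(S) = -2 (E(S) = 3*(-1) + 1 = -3 + 1 = -2)
K(G) = -2
x = -2
(x - 59)*345 = (-2 - 59)*345 = -61*345 = -21045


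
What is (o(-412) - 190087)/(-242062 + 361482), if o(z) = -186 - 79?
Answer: -47588/29855 ≈ -1.5940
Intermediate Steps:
o(z) = -265
(o(-412) - 190087)/(-242062 + 361482) = (-265 - 190087)/(-242062 + 361482) = -190352/119420 = -190352*1/119420 = -47588/29855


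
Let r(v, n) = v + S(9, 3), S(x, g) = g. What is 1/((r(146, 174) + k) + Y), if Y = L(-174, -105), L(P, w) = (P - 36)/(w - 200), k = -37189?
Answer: -61/2259398 ≈ -2.6998e-5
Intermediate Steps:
r(v, n) = 3 + v (r(v, n) = v + 3 = 3 + v)
L(P, w) = (-36 + P)/(-200 + w)
Y = 42/61 (Y = (-36 - 174)/(-200 - 105) = -210/(-305) = -1/305*(-210) = 42/61 ≈ 0.68852)
1/((r(146, 174) + k) + Y) = 1/(((3 + 146) - 37189) + 42/61) = 1/((149 - 37189) + 42/61) = 1/(-37040 + 42/61) = 1/(-2259398/61) = -61/2259398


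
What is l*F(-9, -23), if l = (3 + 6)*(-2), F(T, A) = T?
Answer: 162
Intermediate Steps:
l = -18 (l = 9*(-2) = -18)
l*F(-9, -23) = -18*(-9) = 162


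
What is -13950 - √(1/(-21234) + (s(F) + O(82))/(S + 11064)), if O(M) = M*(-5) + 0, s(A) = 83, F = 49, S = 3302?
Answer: -13950 - I*√132655382589081/76261911 ≈ -13950.0 - 0.15103*I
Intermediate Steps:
O(M) = -5*M (O(M) = -5*M + 0 = -5*M)
-13950 - √(1/(-21234) + (s(F) + O(82))/(S + 11064)) = -13950 - √(1/(-21234) + (83 - 5*82)/(3302 + 11064)) = -13950 - √(-1/21234 + (83 - 410)/14366) = -13950 - √(-1/21234 - 327*1/14366) = -13950 - √(-1/21234 - 327/14366) = -13950 - √(-1739471/76261911) = -13950 - I*√132655382589081/76261911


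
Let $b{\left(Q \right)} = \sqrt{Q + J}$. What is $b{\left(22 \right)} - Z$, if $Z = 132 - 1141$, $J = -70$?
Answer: $1009 + 4 i \sqrt{3} \approx 1009.0 + 6.9282 i$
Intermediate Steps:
$b{\left(Q \right)} = \sqrt{-70 + Q}$ ($b{\left(Q \right)} = \sqrt{Q - 70} = \sqrt{-70 + Q}$)
$Z = -1009$ ($Z = 132 - 1141 = -1009$)
$b{\left(22 \right)} - Z = \sqrt{-70 + 22} - -1009 = \sqrt{-48} + 1009 = 4 i \sqrt{3} + 1009 = 1009 + 4 i \sqrt{3}$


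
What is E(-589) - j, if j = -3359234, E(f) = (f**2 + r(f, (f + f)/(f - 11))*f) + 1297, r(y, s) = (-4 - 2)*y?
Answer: 1625926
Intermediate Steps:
r(y, s) = -6*y
E(f) = 1297 - 5*f**2 (E(f) = (f**2 + (-6*f)*f) + 1297 = (f**2 - 6*f**2) + 1297 = -5*f**2 + 1297 = 1297 - 5*f**2)
E(-589) - j = (1297 - 5*(-589)**2) - 1*(-3359234) = (1297 - 5*346921) + 3359234 = (1297 - 1734605) + 3359234 = -1733308 + 3359234 = 1625926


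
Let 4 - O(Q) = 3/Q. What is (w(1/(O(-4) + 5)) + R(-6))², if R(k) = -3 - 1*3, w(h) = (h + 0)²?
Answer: 82992100/2313441 ≈ 35.874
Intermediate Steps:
O(Q) = 4 - 3/Q
w(h) = h²
R(k) = -6 (R(k) = -3 - 3 = -6)
(w(1/(O(-4) + 5)) + R(-6))² = ((1/((4 - 3/(-4)) + 5))² - 6)² = ((1/((4 - 3*(-¼)) + 5))² - 6)² = ((1/((4 + ¾) + 5))² - 6)² = ((1/(19/4 + 5))² - 6)² = ((1/(39/4))² - 6)² = ((4/39)² - 6)² = (16/1521 - 6)² = (-9110/1521)² = 82992100/2313441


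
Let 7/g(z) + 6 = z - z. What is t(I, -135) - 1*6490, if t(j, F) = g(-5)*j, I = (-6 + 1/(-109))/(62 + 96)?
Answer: -670620095/103332 ≈ -6490.0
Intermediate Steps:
g(z) = -7/6 (g(z) = 7/(-6 + (z - z)) = 7/(-6 + 0) = 7/(-6) = 7*(-⅙) = -7/6)
I = -655/17222 (I = (-6 - 1/109)/158 = -655/109*1/158 = -655/17222 ≈ -0.038033)
t(j, F) = -7*j/6
t(I, -135) - 1*6490 = -7/6*(-655/17222) - 1*6490 = 4585/103332 - 6490 = -670620095/103332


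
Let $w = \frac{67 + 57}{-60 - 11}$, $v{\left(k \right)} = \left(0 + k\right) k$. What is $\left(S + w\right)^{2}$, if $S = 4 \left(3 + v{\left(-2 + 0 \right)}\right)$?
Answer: $\frac{3474496}{5041} \approx 689.25$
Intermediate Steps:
$v{\left(k \right)} = k^{2}$ ($v{\left(k \right)} = k k = k^{2}$)
$w = - \frac{124}{71}$ ($w = \frac{124}{-71} = 124 \left(- \frac{1}{71}\right) = - \frac{124}{71} \approx -1.7465$)
$S = 28$ ($S = 4 \left(3 + \left(-2 + 0\right)^{2}\right) = 4 \left(3 + \left(-2\right)^{2}\right) = 4 \left(3 + 4\right) = 4 \cdot 7 = 28$)
$\left(S + w\right)^{2} = \left(28 - \frac{124}{71}\right)^{2} = \left(\frac{1864}{71}\right)^{2} = \frac{3474496}{5041}$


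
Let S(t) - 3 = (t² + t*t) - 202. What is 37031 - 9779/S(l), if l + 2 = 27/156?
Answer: 9642132921/260023 ≈ 37082.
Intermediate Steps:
l = -95/52 (l = -2 + 27/156 = -2 + 27*(1/156) = -2 + 9/52 = -95/52 ≈ -1.8269)
S(t) = -199 + 2*t² (S(t) = 3 + ((t² + t*t) - 202) = 3 + ((t² + t²) - 202) = 3 + (2*t² - 202) = 3 + (-202 + 2*t²) = -199 + 2*t²)
37031 - 9779/S(l) = 37031 - 9779/(-199 + 2*(-95/52)²) = 37031 - 9779/(-199 + 2*(9025/2704)) = 37031 - 9779/(-199 + 9025/1352) = 37031 - 9779/(-260023/1352) = 37031 - 9779*(-1352/260023) = 37031 + 13221208/260023 = 9642132921/260023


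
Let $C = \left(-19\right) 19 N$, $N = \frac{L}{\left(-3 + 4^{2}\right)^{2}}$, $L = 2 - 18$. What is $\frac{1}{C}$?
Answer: $\frac{169}{5776} \approx 0.029259$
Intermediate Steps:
$L = -16$ ($L = 2 - 18 = -16$)
$N = - \frac{16}{169}$ ($N = - \frac{16}{\left(-3 + 4^{2}\right)^{2}} = - \frac{16}{\left(-3 + 16\right)^{2}} = - \frac{16}{13^{2}} = - \frac{16}{169} \approx -0.094675$)
$C = \frac{5776}{169}$ ($C = \left(-19\right) 19 \left(- \frac{16}{169}\right) = \left(-361\right) \left(- \frac{16}{169}\right) = \frac{5776}{169} \approx 34.177$)
$\frac{1}{C} = \frac{1}{\frac{5776}{169}} = \frac{169}{5776}$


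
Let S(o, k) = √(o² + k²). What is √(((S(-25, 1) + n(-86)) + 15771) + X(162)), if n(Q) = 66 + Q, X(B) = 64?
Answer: √(15815 + √626) ≈ 125.86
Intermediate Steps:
S(o, k) = √(k² + o²)
√(((S(-25, 1) + n(-86)) + 15771) + X(162)) = √(((√(1² + (-25)²) + (66 - 86)) + 15771) + 64) = √(((√(1 + 625) - 20) + 15771) + 64) = √(((√626 - 20) + 15771) + 64) = √(((-20 + √626) + 15771) + 64) = √((15751 + √626) + 64) = √(15815 + √626)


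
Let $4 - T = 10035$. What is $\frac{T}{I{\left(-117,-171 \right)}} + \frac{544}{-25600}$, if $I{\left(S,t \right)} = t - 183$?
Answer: $\frac{4009391}{141600} \approx 28.315$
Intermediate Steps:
$T = -10031$ ($T = 4 - 10035 = -10031$)
$I{\left(S,t \right)} = -183 + t$
$\frac{T}{I{\left(-117,-171 \right)}} + \frac{544}{-25600} = - \frac{10031}{-183 - 171} + \frac{544}{-25600} = - \frac{10031}{-354} + 544 \left(- \frac{1}{25600}\right) = \left(-10031\right) \left(- \frac{1}{354}\right) - \frac{17}{800} = \frac{10031}{354} - \frac{17}{800} = \frac{4009391}{141600}$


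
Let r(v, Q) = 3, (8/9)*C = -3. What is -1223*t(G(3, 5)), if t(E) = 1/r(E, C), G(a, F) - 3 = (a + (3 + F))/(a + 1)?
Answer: -1223/3 ≈ -407.67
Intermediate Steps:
C = -27/8 (C = (9/8)*(-3) = -27/8 ≈ -3.3750)
G(a, F) = 3 + (3 + F + a)/(1 + a) (G(a, F) = 3 + (a + (3 + F))/(a + 1) = 3 + (3 + F + a)/(1 + a))
t(E) = ⅓ (t(E) = 1/3 = ⅓)
-1223*t(G(3, 5)) = -1223*⅓ = -1223/3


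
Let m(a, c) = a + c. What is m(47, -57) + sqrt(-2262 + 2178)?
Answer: -10 + 2*I*sqrt(21) ≈ -10.0 + 9.1651*I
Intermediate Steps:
m(47, -57) + sqrt(-2262 + 2178) = (47 - 57) + sqrt(-2262 + 2178) = -10 + sqrt(-84) = -10 + 2*I*sqrt(21)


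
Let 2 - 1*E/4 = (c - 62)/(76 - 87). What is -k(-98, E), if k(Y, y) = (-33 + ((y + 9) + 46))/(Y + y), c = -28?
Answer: -1/45 ≈ -0.022222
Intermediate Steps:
E = -272/11 (E = 8 - 4*(-28 - 62)/(76 - 87) = 8 - (-360)/(-11) = 8 - (-360)*(-1)/11 = 8 - 4*90/11 = 8 - 360/11 = -272/11 ≈ -24.727)
k(Y, y) = (22 + y)/(Y + y) (k(Y, y) = (-33 + ((9 + y) + 46))/(Y + y) = (-33 + (55 + y))/(Y + y) = (22 + y)/(Y + y))
-k(-98, E) = -(22 - 272/11)/(-98 - 272/11) = -(-30)/((-1350/11)*11) = -(-11)*(-30)/(1350*11) = -1*1/45 = -1/45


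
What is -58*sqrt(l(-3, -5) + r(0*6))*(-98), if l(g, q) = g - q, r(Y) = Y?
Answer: 5684*sqrt(2) ≈ 8038.4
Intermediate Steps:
-58*sqrt(l(-3, -5) + r(0*6))*(-98) = -58*sqrt((-3 - 1*(-5)) + 0*6)*(-98) = -58*sqrt((-3 + 5) + 0)*(-98) = -58*sqrt(2 + 0)*(-98) = -58*sqrt(2)*(-98) = 5684*sqrt(2)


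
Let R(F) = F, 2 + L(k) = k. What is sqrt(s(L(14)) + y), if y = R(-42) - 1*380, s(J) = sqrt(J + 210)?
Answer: sqrt(-422 + sqrt(222)) ≈ 20.177*I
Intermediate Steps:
L(k) = -2 + k
s(J) = sqrt(210 + J)
y = -422 (y = -42 - 1*380 = -42 - 380 = -422)
sqrt(s(L(14)) + y) = sqrt(sqrt(210 + (-2 + 14)) - 422) = sqrt(sqrt(210 + 12) - 422) = sqrt(sqrt(222) - 422) = sqrt(-422 + sqrt(222))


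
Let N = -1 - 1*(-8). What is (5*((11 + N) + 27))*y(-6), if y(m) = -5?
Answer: -1125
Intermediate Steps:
N = 7 (N = -1 + 8 = 7)
(5*((11 + N) + 27))*y(-6) = (5*((11 + 7) + 27))*(-5) = (5*(18 + 27))*(-5) = (5*45)*(-5) = 225*(-5) = -1125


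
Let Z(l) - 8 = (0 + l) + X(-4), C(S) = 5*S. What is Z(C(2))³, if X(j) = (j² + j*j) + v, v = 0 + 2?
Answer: 140608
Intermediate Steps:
v = 2
X(j) = 2 + 2*j² (X(j) = (j² + j*j) + 2 = (j² + j²) + 2 = 2*j² + 2 = 2 + 2*j²)
Z(l) = 42 + l (Z(l) = 8 + ((0 + l) + (2 + 2*(-4)²)) = 8 + (l + (2 + 2*16)) = 8 + (l + (2 + 32)) = 8 + (l + 34) = 8 + (34 + l) = 42 + l)
Z(C(2))³ = (42 + 5*2)³ = (42 + 10)³ = 52³ = 140608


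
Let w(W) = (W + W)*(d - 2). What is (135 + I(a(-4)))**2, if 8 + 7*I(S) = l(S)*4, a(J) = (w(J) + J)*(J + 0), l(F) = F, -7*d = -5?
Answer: 34281025/2401 ≈ 14278.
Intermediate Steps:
d = 5/7 (d = -1/7*(-5) = 5/7 ≈ 0.71429)
w(W) = -18*W/7 (w(W) = (W + W)*(5/7 - 2) = (2*W)*(-9/7) = -18*W/7)
a(J) = -11*J**2/7 (a(J) = (-18*J/7 + J)*(J + 0) = (-11*J/7)*J = -11*J**2/7)
I(S) = -8/7 + 4*S/7 (I(S) = -8/7 + (S*4)/7 = -8/7 + (4*S)/7 = -8/7 + 4*S/7)
(135 + I(a(-4)))**2 = (135 + (-8/7 + 4*(-11/7*(-4)**2)/7))**2 = (135 + (-8/7 + 4*(-11/7*16)/7))**2 = (135 + (-8/7 + (4/7)*(-176/7)))**2 = (135 + (-8/7 - 704/49))**2 = (135 - 760/49)**2 = (5855/49)**2 = 34281025/2401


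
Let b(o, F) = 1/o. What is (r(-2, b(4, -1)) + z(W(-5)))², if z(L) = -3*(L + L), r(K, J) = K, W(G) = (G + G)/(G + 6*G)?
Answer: 676/49 ≈ 13.796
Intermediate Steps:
W(G) = 2/7 (W(G) = (2*G)/((7*G)) = (2*G)*(1/(7*G)) = 2/7)
z(L) = -6*L
(r(-2, b(4, -1)) + z(W(-5)))² = (-2 - 6*2/7)² = (-2 - 12/7)² = (-26/7)² = 676/49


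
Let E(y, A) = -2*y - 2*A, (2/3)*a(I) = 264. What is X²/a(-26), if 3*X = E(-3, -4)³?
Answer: 1882384/891 ≈ 2112.7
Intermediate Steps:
a(I) = 396 (a(I) = (3/2)*264 = 396)
E(y, A) = -2*A - 2*y
X = 2744/3 (X = (-2*(-4) - 2*(-3))³/3 = (8 + 6)³/3 = (⅓)*14³ = (⅓)*2744 = 2744/3 ≈ 914.67)
X²/a(-26) = (2744/3)²/396 = (7529536/9)*(1/396) = 1882384/891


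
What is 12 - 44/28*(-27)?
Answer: 381/7 ≈ 54.429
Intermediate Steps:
12 - 44/28*(-27) = 12 - 44*1/28*(-27) = 12 - 11/7*(-27) = 12 + 297/7 = 381/7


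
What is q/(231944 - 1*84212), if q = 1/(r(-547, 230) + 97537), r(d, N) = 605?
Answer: 1/14498713944 ≈ 6.8972e-11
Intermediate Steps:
q = 1/98142 (q = 1/(605 + 97537) = 1/98142 ≈ 1.0189e-5)
q/(231944 - 1*84212) = 1/(98142*(231944 - 1*84212)) = 1/(98142*(231944 - 84212)) = (1/98142)/147732 = (1/98142)*(1/147732) = 1/14498713944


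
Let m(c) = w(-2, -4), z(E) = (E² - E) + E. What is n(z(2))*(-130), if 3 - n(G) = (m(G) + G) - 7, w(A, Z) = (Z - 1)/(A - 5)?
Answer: -4810/7 ≈ -687.14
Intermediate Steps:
w(A, Z) = (-1 + Z)/(-5 + A)
z(E) = E²
m(c) = 5/7 (m(c) = (-1 - 4)/(-5 - 2) = -5/(-7) = -⅐*(-5) = 5/7)
n(G) = 65/7 - G (n(G) = 3 - ((5/7 + G) - 7) = 3 - (-44/7 + G) = 3 + (44/7 - G) = 65/7 - G)
n(z(2))*(-130) = (65/7 - 1*2²)*(-130) = (65/7 - 1*4)*(-130) = (65/7 - 4)*(-130) = (37/7)*(-130) = -4810/7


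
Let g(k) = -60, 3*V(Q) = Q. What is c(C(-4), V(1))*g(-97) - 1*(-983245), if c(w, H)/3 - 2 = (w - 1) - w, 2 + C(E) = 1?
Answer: 983065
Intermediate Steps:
C(E) = -1 (C(E) = -2 + 1 = -1)
V(Q) = Q/3
c(w, H) = 3 (c(w, H) = 6 + 3*((w - 1) - w) = 6 + 3*((-1 + w) - w) = 6 + 3*(-1) = 6 - 3 = 3)
c(C(-4), V(1))*g(-97) - 1*(-983245) = 3*(-60) - 1*(-983245) = -180 + 983245 = 983065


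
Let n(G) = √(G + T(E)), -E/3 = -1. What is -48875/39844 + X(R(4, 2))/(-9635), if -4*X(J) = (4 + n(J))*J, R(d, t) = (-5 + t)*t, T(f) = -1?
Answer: -471149689/383896940 - 3*I*√7/19270 ≈ -1.2273 - 0.0004119*I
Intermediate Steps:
E = 3 (E = -3*(-1) = 3)
n(G) = √(-1 + G) (n(G) = √(G - 1) = √(-1 + G))
R(d, t) = t*(-5 + t)
X(J) = -J*(4 + √(-1 + J))/4 (X(J) = -(4 + √(-1 + J))*J/4 = -J*(4 + √(-1 + J))/4)
-48875/39844 + X(R(4, 2))/(-9635) = -48875/39844 - 2*(-5 + 2)*(4 + √(-1 + 2*(-5 + 2)))/4/(-9635) = -48875*1/39844 - 2*(-3)*(4 + √(-1 + 2*(-3)))/4*(-1/9635) = -48875/39844 - ¼*(-6)*(4 + √(-1 - 6))*(-1/9635) = -48875/39844 - ¼*(-6)*(4 + √(-7))*(-1/9635) = -48875/39844 - ¼*(-6)*(4 + I*√7)*(-1/9635) = -48875/39844 + (6 + 3*I*√7/2)*(-1/9635) = -48875/39844 + (-6/9635 - 3*I*√7/19270) = -471149689/383896940 - 3*I*√7/19270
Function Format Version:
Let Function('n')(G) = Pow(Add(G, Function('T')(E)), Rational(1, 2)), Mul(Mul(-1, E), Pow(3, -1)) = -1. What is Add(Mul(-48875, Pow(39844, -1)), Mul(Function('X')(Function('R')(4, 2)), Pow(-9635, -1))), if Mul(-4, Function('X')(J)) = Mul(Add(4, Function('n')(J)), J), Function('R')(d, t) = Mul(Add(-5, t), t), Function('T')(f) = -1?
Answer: Add(Rational(-471149689, 383896940), Mul(Rational(-3, 19270), I, Pow(7, Rational(1, 2)))) ≈ Add(-1.2273, Mul(-0.00041190, I))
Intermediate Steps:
E = 3 (E = Mul(-3, -1) = 3)
Function('n')(G) = Pow(Add(-1, G), Rational(1, 2)) (Function('n')(G) = Pow(Add(G, -1), Rational(1, 2)) = Pow(Add(-1, G), Rational(1, 2)))
Function('R')(d, t) = Mul(t, Add(-5, t))
Function('X')(J) = Mul(Rational(-1, 4), J, Add(4, Pow(Add(-1, J), Rational(1, 2)))) (Function('X')(J) = Mul(Rational(-1, 4), Mul(Add(4, Pow(Add(-1, J), Rational(1, 2))), J)) = Mul(Rational(-1, 4), Mul(J, Add(4, Pow(Add(-1, J), Rational(1, 2))))) = Mul(Rational(-1, 4), J, Add(4, Pow(Add(-1, J), Rational(1, 2)))))
Add(Mul(-48875, Pow(39844, -1)), Mul(Function('X')(Function('R')(4, 2)), Pow(-9635, -1))) = Add(Mul(-48875, Pow(39844, -1)), Mul(Mul(Rational(-1, 4), Mul(2, Add(-5, 2)), Add(4, Pow(Add(-1, Mul(2, Add(-5, 2))), Rational(1, 2)))), Pow(-9635, -1))) = Add(Mul(-48875, Rational(1, 39844)), Mul(Mul(Rational(-1, 4), Mul(2, -3), Add(4, Pow(Add(-1, Mul(2, -3)), Rational(1, 2)))), Rational(-1, 9635))) = Add(Rational(-48875, 39844), Mul(Mul(Rational(-1, 4), -6, Add(4, Pow(Add(-1, -6), Rational(1, 2)))), Rational(-1, 9635))) = Add(Rational(-48875, 39844), Mul(Mul(Rational(-1, 4), -6, Add(4, Pow(-7, Rational(1, 2)))), Rational(-1, 9635))) = Add(Rational(-48875, 39844), Mul(Mul(Rational(-1, 4), -6, Add(4, Mul(I, Pow(7, Rational(1, 2))))), Rational(-1, 9635))) = Add(Rational(-48875, 39844), Mul(Add(6, Mul(Rational(3, 2), I, Pow(7, Rational(1, 2)))), Rational(-1, 9635))) = Add(Rational(-48875, 39844), Add(Rational(-6, 9635), Mul(Rational(-3, 19270), I, Pow(7, Rational(1, 2))))) = Add(Rational(-471149689, 383896940), Mul(Rational(-3, 19270), I, Pow(7, Rational(1, 2))))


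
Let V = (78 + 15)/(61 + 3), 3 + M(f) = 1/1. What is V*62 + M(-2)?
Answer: 2819/32 ≈ 88.094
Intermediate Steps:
M(f) = -2 (M(f) = -3 + 1/1 = -3 + 1 = -2)
V = 93/64 ≈ 1.4531
V*62 + M(-2) = (93/64)*62 - 2 = 2883/32 - 2 = 2819/32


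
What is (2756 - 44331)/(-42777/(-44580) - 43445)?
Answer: 617804500/645578441 ≈ 0.95698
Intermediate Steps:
(2756 - 44331)/(-42777/(-44580) - 43445) = -41575/(-42777*(-1/44580) - 43445) = -41575/(14259/14860 - 43445) = -41575/(-645578441/14860) = -41575*(-14860/645578441) = 617804500/645578441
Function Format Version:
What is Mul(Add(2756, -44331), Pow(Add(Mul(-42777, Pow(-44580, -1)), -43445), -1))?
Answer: Rational(617804500, 645578441) ≈ 0.95698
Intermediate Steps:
Mul(Add(2756, -44331), Pow(Add(Mul(-42777, Pow(-44580, -1)), -43445), -1)) = Mul(-41575, Pow(Add(Mul(-42777, Rational(-1, 44580)), -43445), -1)) = Mul(-41575, Pow(Add(Rational(14259, 14860), -43445), -1)) = Mul(-41575, Pow(Rational(-645578441, 14860), -1)) = Mul(-41575, Rational(-14860, 645578441)) = Rational(617804500, 645578441)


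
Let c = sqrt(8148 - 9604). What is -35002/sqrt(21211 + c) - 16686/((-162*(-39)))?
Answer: -103/39 - 35002/sqrt(21211 + 4*I*sqrt(91)) ≈ -242.97 + 0.21617*I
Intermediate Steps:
c = 4*I*sqrt(91) (c = sqrt(-1456) = 4*I*sqrt(91) ≈ 38.158*I)
-35002/sqrt(21211 + c) - 16686/((-162*(-39))) = -35002/sqrt(21211 + 4*I*sqrt(91)) - 16686/((-162*(-39))) = -35002/sqrt(21211 + 4*I*sqrt(91)) - 16686/6318 = -35002/sqrt(21211 + 4*I*sqrt(91)) - 16686*1/6318 = -35002/sqrt(21211 + 4*I*sqrt(91)) - 103/39 = -103/39 - 35002/sqrt(21211 + 4*I*sqrt(91))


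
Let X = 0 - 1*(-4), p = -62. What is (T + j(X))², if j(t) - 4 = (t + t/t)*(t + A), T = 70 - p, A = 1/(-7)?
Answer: 1181569/49 ≈ 24114.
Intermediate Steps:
A = -⅐ ≈ -0.14286
X = 4 (X = 0 + 4 = 4)
T = 132 (T = 70 - 1*(-62) = 70 + 62 = 132)
j(t) = 4 + (1 + t)*(-⅐ + t) (j(t) = 4 + (t + t/t)*(t - ⅐) = 4 + (t + 1)*(-⅐ + t) = 4 + (1 + t)*(-⅐ + t))
(T + j(X))² = (132 + (27/7 + 4² + (6/7)*4))² = (132 + (27/7 + 16 + 24/7))² = (132 + 163/7)² = (1087/7)² = 1181569/49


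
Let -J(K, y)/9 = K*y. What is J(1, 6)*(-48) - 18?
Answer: 2574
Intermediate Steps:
J(K, y) = -9*K*y
J(1, 6)*(-48) - 18 = -9*1*6*(-48) - 18 = -54*(-48) - 18 = 2592 - 18 = 2574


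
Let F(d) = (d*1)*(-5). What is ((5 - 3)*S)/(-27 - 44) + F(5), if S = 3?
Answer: -1781/71 ≈ -25.085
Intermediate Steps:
F(d) = -5*d (F(d) = d*(-5) = -5*d)
((5 - 3)*S)/(-27 - 44) + F(5) = ((5 - 3)*3)/(-27 - 44) - 5*5 = (2*3)/(-71) - 25 = -1/71*6 - 25 = -6/71 - 25 = -1781/71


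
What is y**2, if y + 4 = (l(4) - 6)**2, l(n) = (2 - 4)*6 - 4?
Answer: 230400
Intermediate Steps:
l(n) = -16 (l(n) = -2*6 - 4 = -12 - 4 = -16)
y = 480 (y = -4 + (-16 - 6)**2 = -4 + (-22)**2 = -4 + 484 = 480)
y**2 = 480**2 = 230400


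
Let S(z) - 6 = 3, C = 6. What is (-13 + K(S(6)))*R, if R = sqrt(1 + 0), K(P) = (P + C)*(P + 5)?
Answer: 197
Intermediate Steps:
S(z) = 9 (S(z) = 6 + 3 = 9)
K(P) = (5 + P)*(6 + P) (K(P) = (P + 6)*(P + 5) = (6 + P)*(5 + P) = (5 + P)*(6 + P))
R = 1 (R = sqrt(1) = 1)
(-13 + K(S(6)))*R = (-13 + (30 + 9**2 + 11*9))*1 = (-13 + (30 + 81 + 99))*1 = (-13 + 210)*1 = 197*1 = 197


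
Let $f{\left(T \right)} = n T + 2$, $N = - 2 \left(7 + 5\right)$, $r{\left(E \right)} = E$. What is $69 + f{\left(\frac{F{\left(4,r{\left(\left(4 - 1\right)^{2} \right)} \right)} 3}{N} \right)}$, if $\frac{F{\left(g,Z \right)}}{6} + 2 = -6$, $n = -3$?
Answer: $53$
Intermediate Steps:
$F{\left(g,Z \right)} = -48$ ($F{\left(g,Z \right)} = -12 + 6 \left(-6\right) = -12 - 36 = -48$)
$N = -24$ ($N = \left(-2\right) 12 = -24$)
$f{\left(T \right)} = 2 - 3 T$ ($f{\left(T \right)} = - 3 T + 2 = 2 - 3 T$)
$69 + f{\left(\frac{F{\left(4,r{\left(\left(4 - 1\right)^{2} \right)} \right)} 3}{N} \right)} = 69 + \left(2 - 3 \frac{\left(-48\right) 3}{-24}\right) = 69 + \left(2 - 3 \left(\left(-144\right) \left(- \frac{1}{24}\right)\right)\right) = 69 + \left(2 - 18\right) = 69 - 16 = 53$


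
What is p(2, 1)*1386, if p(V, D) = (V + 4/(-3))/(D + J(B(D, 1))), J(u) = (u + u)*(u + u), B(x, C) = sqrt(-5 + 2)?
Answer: -84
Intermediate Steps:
B(x, C) = I*sqrt(3) (B(x, C) = sqrt(-3) = I*sqrt(3))
J(u) = 4*u**2 (J(u) = (2*u)*(2*u) = 4*u**2)
p(V, D) = (-4/3 + V)/(-12 + D) (p(V, D) = (V + 4/(-3))/(D + 4*(I*sqrt(3))**2) = (V + 4*(-1/3))/(D + 4*(-3)) = (V - 4/3)/(D - 12) = (-4/3 + V)/(-12 + D))
p(2, 1)*1386 = ((-4/3 + 2)/(-12 + 1))*1386 = ((2/3)/(-11))*1386 = -1/11*2/3*1386 = -2/33*1386 = -84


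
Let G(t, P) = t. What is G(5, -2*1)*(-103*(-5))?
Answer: 2575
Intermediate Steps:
G(5, -2*1)*(-103*(-5)) = 5*(-103*(-5)) = 5*515 = 2575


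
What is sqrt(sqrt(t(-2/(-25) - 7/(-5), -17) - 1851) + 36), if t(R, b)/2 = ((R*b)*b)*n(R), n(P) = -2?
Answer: sqrt(900 + 5*I*sqrt(89047))/5 ≈ 7.2698 + 4.1048*I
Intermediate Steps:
t(R, b) = -4*R*b**2 (t(R, b) = 2*(((R*b)*b)*(-2)) = 2*((R*b**2)*(-2)) = 2*(-2*R*b**2) = -4*R*b**2)
sqrt(sqrt(t(-2/(-25) - 7/(-5), -17) - 1851) + 36) = sqrt(sqrt(-4*(-2/(-25) - 7/(-5))*(-17)**2 - 1851) + 36) = sqrt(sqrt(-4*(-2*(-1/25) - 7*(-1/5))*289 - 1851) + 36) = sqrt(sqrt(-4*(2/25 + 7/5)*289 - 1851) + 36) = sqrt(sqrt(-4*37/25*289 - 1851) + 36) = sqrt(sqrt(-42772/25 - 1851) + 36) = sqrt(sqrt(-89047/25) + 36) = sqrt(I*sqrt(89047)/5 + 36) = sqrt(36 + I*sqrt(89047)/5)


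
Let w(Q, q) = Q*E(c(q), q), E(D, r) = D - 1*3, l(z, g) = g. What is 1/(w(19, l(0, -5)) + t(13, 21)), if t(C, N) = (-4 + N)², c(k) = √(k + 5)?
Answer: 1/232 ≈ 0.0043103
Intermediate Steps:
c(k) = √(5 + k)
E(D, r) = -3 + D (E(D, r) = D - 3 = -3 + D)
w(Q, q) = Q*(-3 + √(5 + q))
1/(w(19, l(0, -5)) + t(13, 21)) = 1/(19*(-3 + √(5 - 5)) + (-4 + 21)²) = 1/(19*(-3 + √0) + 17²) = 1/(19*(-3 + 0) + 289) = 1/(19*(-3) + 289) = 1/(-57 + 289) = 1/232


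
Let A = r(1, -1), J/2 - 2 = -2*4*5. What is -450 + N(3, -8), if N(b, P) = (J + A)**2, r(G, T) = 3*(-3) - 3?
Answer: 7294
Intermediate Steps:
J = -76 (J = 4 + 2*(-2*4*5) = 4 + 2*(-8*5) = 4 + 2*(-40) = 4 - 80 = -76)
r(G, T) = -12 (r(G, T) = -9 - 3 = -12)
A = -12
N(b, P) = 7744 (N(b, P) = (-76 - 12)**2 = (-88)**2 = 7744)
-450 + N(3, -8) = -450 + 7744 = 7294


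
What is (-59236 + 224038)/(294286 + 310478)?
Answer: 27467/100794 ≈ 0.27251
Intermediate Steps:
(-59236 + 224038)/(294286 + 310478) = 164802/604764 = 164802*(1/604764) = 27467/100794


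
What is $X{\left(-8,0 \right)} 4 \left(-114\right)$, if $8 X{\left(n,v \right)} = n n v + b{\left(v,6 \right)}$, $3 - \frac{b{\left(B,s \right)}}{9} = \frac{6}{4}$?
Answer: $- \frac{1539}{2} \approx -769.5$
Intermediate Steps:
$b{\left(B,s \right)} = \frac{27}{2}$ ($b{\left(B,s \right)} = 27 - 9 \cdot \frac{6}{4} = 27 - 9 \cdot 6 \cdot \frac{1}{4} = 27 - \frac{27}{2} = \frac{27}{2}$)
$X{\left(n,v \right)} = \frac{27}{16} + \frac{v n^{2}}{8}$ ($X{\left(n,v \right)} = \frac{n n v + \frac{27}{2}}{8} = \frac{n^{2} v + \frac{27}{2}}{8} = \frac{v n^{2} + \frac{27}{2}}{8} = \frac{\frac{27}{2} + v n^{2}}{8} = \frac{27}{16} + \frac{v n^{2}}{8}$)
$X{\left(-8,0 \right)} 4 \left(-114\right) = \left(\frac{27}{16} + \frac{1}{8} \cdot 0 \left(-8\right)^{2}\right) 4 \left(-114\right) = \left(\frac{27}{16} + \frac{1}{8} \cdot 0 \cdot 64\right) 4 \left(-114\right) = \left(\frac{27}{16} + 0\right) 4 \left(-114\right) = \frac{27}{16} \cdot 4 \left(-114\right) = \frac{27}{4} \left(-114\right) = - \frac{1539}{2}$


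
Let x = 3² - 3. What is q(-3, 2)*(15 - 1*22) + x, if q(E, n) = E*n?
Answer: 48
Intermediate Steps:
x = 6 (x = 9 - 3 = 6)
q(-3, 2)*(15 - 1*22) + x = (-3*2)*(15 - 1*22) + 6 = -6*(15 - 22) + 6 = -6*(-7) + 6 = 42 + 6 = 48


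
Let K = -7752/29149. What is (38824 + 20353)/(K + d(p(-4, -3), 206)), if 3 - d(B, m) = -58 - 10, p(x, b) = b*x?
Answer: 1724950373/2061827 ≈ 836.61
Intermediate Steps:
K = -7752/29149 (K = -7752*1/29149 = -7752/29149 ≈ -0.26594)
d(B, m) = 71 (d(B, m) = 3 - (-58 - 10) = 3 - 1*(-68) = 3 + 68 = 71)
(38824 + 20353)/(K + d(p(-4, -3), 206)) = (38824 + 20353)/(-7752/29149 + 71) = 59177/(2061827/29149) = 59177*(29149/2061827) = 1724950373/2061827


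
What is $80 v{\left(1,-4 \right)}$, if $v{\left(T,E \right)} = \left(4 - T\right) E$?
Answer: $-960$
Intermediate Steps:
$v{\left(T,E \right)} = E \left(4 - T\right)$
$80 v{\left(1,-4 \right)} = 80 \left(- 4 \left(4 - 1\right)\right) = 80 \left(\left(-4\right) 3\right) = 80 \left(-12\right) = -960$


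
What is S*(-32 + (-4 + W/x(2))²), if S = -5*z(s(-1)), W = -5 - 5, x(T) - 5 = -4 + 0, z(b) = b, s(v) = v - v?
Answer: 0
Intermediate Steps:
s(v) = 0
x(T) = 1 (x(T) = 5 + (-4 + 0) = 5 - 4 = 1)
W = -10
S = 0 (S = -5*0 = 0)
S*(-32 + (-4 + W/x(2))²) = 0*(-32 + (-4 - 10/1)²) = 0*(-32 + (-4 - 10*1)²) = 0*(-32 + (-4 - 10)²) = 0*(-32 + (-14)²) = 0*(-32 + 196) = 0*164 = 0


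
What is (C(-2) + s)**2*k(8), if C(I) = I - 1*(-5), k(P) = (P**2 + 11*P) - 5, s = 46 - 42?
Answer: 7203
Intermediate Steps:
s = 4
k(P) = -5 + P**2 + 11*P
C(I) = 5 + I (C(I) = I + 5 = 5 + I)
(C(-2) + s)**2*k(8) = ((5 - 2) + 4)**2*(-5 + 8**2 + 11*8) = (3 + 4)**2*(-5 + 64 + 88) = 7**2*147 = 49*147 = 7203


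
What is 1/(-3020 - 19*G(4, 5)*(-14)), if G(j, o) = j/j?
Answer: -1/2754 ≈ -0.00036311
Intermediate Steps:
G(j, o) = 1
1/(-3020 - 19*G(4, 5)*(-14)) = 1/(-3020 - 19*1*(-14)) = 1/(-3020 - 19*(-14)) = 1/(-3020 + 266) = 1/(-2754) = -1/2754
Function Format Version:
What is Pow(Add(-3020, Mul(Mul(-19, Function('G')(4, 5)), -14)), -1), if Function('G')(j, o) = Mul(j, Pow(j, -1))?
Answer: Rational(-1, 2754) ≈ -0.00036311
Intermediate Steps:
Function('G')(j, o) = 1
Pow(Add(-3020, Mul(Mul(-19, Function('G')(4, 5)), -14)), -1) = Pow(Add(-3020, Mul(Mul(-19, 1), -14)), -1) = Pow(Add(-3020, Mul(-19, -14)), -1) = Pow(Add(-3020, 266), -1) = Pow(-2754, -1) = Rational(-1, 2754)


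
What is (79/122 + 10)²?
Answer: 1687401/14884 ≈ 113.37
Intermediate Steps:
(79/122 + 10)² = (1299/122)² = 1687401/14884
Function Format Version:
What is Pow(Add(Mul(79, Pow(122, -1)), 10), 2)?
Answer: Rational(1687401, 14884) ≈ 113.37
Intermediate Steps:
Pow(Add(Mul(79, Pow(122, -1)), 10), 2) = Pow(Add(Mul(79, Rational(1, 122)), 10), 2) = Pow(Add(Rational(79, 122), 10), 2) = Pow(Rational(1299, 122), 2) = Rational(1687401, 14884)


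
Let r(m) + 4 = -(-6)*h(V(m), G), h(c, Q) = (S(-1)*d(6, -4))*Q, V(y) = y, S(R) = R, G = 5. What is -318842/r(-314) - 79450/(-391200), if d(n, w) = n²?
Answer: 624085571/2120304 ≈ 294.34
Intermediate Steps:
h(c, Q) = -36*Q (h(c, Q) = (-1*6²)*Q = (-1*36)*Q = -36*Q)
r(m) = -1084 (r(m) = -4 - (-6)*(-36*5) = -4 - (-6)*(-180) = -4 - 6*180 = -4 - 1080 = -1084)
-318842/r(-314) - 79450/(-391200) = -318842/(-1084) - 79450/(-391200) = -318842*(-1/1084) - 79450*(-1/391200) = 159421/542 + 1589/7824 = 624085571/2120304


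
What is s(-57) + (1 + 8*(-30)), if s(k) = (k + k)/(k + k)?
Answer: -238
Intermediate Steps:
s(k) = 1 (s(k) = (2*k)/((2*k)) = (2*k)*(1/(2*k)) = 1)
s(-57) + (1 + 8*(-30)) = 1 + (1 + 8*(-30)) = 1 + (1 - 240) = 1 - 239 = -238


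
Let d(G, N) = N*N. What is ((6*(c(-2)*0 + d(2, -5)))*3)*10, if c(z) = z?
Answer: 4500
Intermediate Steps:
d(G, N) = N**2
((6*(c(-2)*0 + d(2, -5)))*3)*10 = ((6*(-2*0 + (-5)**2))*3)*10 = ((6*(0 + 25))*3)*10 = ((6*25)*3)*10 = (150*3)*10 = 450*10 = 4500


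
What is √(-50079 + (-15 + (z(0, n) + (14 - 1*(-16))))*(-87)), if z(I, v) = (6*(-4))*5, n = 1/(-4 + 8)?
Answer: 4*I*√2559 ≈ 202.35*I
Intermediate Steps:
n = ¼ (n = 1/4 = ¼ ≈ 0.25000)
z(I, v) = -120 (z(I, v) = -24*5 = -120)
√(-50079 + (-15 + (z(0, n) + (14 - 1*(-16))))*(-87)) = √(-50079 + (-15 + (-120 + (14 - 1*(-16))))*(-87)) = √(-50079 + (-15 + (-120 + (14 + 16)))*(-87)) = √(-50079 + (-15 + (-120 + 30))*(-87)) = √(-50079 + (-15 - 90)*(-87)) = √(-50079 - 105*(-87)) = √(-50079 + 9135) = √(-40944) = 4*I*√2559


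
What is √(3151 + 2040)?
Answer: √5191 ≈ 72.049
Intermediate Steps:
√(3151 + 2040) = √5191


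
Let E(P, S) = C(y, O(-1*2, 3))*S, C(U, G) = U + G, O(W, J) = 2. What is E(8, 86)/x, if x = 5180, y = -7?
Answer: -43/518 ≈ -0.083012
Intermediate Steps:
C(U, G) = G + U
E(P, S) = -5*S (E(P, S) = (2 - 7)*S = -5*S)
E(8, 86)/x = -5*86/5180 = -430*1/5180 = -43/518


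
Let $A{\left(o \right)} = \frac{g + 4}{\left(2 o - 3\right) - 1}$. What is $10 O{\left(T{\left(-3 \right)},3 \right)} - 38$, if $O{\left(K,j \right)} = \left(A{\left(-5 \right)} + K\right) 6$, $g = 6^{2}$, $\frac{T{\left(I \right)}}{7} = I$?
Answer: $- \frac{10286}{7} \approx -1469.4$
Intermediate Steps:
$T{\left(I \right)} = 7 I$
$g = 36$
$A{\left(o \right)} = \frac{40}{-4 + 2 o}$ ($A{\left(o \right)} = \frac{36 + 4}{\left(2 o - 3\right) - 1} = \frac{40}{\left(-3 + 2 o\right) - 1} = \frac{40}{-4 + 2 o}$)
$O{\left(K,j \right)} = - \frac{120}{7} + 6 K$ ($O{\left(K,j \right)} = \left(\frac{20}{-2 - 5} + K\right) 6 = \left(\frac{20}{-7} + K\right) 6 = \left(20 \left(- \frac{1}{7}\right) + K\right) 6 = \left(- \frac{20}{7} + K\right) 6 = - \frac{120}{7} + 6 K$)
$10 O{\left(T{\left(-3 \right)},3 \right)} - 38 = 10 \left(- \frac{120}{7} + 6 \cdot 7 \left(-3\right)\right) - 38 = 10 \left(- \frac{120}{7} + 6 \left(-21\right)\right) - 38 = 10 \left(- \frac{120}{7} - 126\right) - 38 = 10 \left(- \frac{1002}{7}\right) - 38 = - \frac{10020}{7} - 38 = - \frac{10286}{7}$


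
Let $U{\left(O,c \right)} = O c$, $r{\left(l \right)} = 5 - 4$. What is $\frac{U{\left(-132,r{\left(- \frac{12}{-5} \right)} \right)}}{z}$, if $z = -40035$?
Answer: $\frac{44}{13345} \approx 0.0032971$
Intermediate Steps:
$r{\left(l \right)} = 1$
$\frac{U{\left(-132,r{\left(- \frac{12}{-5} \right)} \right)}}{z} = \frac{\left(-132\right) 1}{-40035} = \left(-132\right) \left(- \frac{1}{40035}\right) = \frac{44}{13345}$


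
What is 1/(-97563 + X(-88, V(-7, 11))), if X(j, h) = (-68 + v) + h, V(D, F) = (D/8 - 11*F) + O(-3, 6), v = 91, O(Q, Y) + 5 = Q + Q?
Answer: -8/781383 ≈ -1.0238e-5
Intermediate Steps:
O(Q, Y) = -5 + 2*Q (O(Q, Y) = -5 + (Q + Q) = -5 + 2*Q)
V(D, F) = -11 - 11*F + D/8 (V(D, F) = (D/8 - 11*F) + (-5 + 2*(-3)) = (D/8 - 11*F) + (-5 - 6) = (-11*F + D/8) - 11 = -11 - 11*F + D/8)
X(j, h) = 23 + h (X(j, h) = (-68 + 91) + h = 23 + h)
1/(-97563 + X(-88, V(-7, 11))) = 1/(-97563 + (23 + (-11 - 11*11 + (⅛)*(-7)))) = 1/(-97563 + (23 + (-11 - 121 - 7/8))) = 1/(-97563 + (23 - 1063/8)) = 1/(-97563 - 879/8) = 1/(-781383/8) = -8/781383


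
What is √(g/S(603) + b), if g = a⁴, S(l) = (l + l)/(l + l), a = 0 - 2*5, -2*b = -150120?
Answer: 2*√21265 ≈ 291.65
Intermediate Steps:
b = 75060 (b = -½*(-150120) = 75060)
a = -10 (a = 0 - 10 = -10)
S(l) = 1 (S(l) = (2*l)/((2*l)) = (2*l)*(1/(2*l)) = 1)
g = 10000 (g = (-10)⁴ = 10000)
√(g/S(603) + b) = √(10000/1 + 75060) = √(10000*1 + 75060) = √(10000 + 75060) = √85060 = 2*√21265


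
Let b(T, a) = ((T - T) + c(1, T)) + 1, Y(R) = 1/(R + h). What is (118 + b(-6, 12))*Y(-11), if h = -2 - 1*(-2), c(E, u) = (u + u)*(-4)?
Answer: -167/11 ≈ -15.182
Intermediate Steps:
c(E, u) = -8*u (c(E, u) = (2*u)*(-4) = -8*u)
h = 0 (h = -2 + 2 = 0)
Y(R) = 1/R (Y(R) = 1/(R + 0) = 1/R)
b(T, a) = 1 - 8*T (b(T, a) = ((T - T) - 8*T) + 1 = (0 - 8*T) + 1 = -8*T + 1 = 1 - 8*T)
(118 + b(-6, 12))*Y(-11) = (118 + (1 - 8*(-6)))/(-11) = (118 + (1 + 48))*(-1/11) = (118 + 49)*(-1/11) = 167*(-1/11) = -167/11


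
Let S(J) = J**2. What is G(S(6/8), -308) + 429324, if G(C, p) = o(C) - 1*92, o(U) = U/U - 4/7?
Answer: 3004627/7 ≈ 4.2923e+5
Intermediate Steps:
o(U) = 3/7 (o(U) = 1 - 4*1/7 = 1 - 4/7 = 3/7)
G(C, p) = -641/7 (G(C, p) = 3/7 - 1*92 = 3/7 - 92 = -641/7)
G(S(6/8), -308) + 429324 = -641/7 + 429324 = 3004627/7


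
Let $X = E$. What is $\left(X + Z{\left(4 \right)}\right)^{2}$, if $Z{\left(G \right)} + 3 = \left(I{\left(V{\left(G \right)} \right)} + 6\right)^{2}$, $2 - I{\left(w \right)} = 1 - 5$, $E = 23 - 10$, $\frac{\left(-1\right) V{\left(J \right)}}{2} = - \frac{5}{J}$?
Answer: $23716$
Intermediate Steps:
$V{\left(J \right)} = \frac{10}{J}$ ($V{\left(J \right)} = - 2 \left(- \frac{5}{J}\right) = \frac{10}{J}$)
$E = 13$
$X = 13$
$I{\left(w \right)} = 6$ ($I{\left(w \right)} = 2 - \left(1 - 5\right) = 2 - -4 = 2 + 4 = 6$)
$Z{\left(G \right)} = 141$ ($Z{\left(G \right)} = -3 + \left(6 + 6\right)^{2} = -3 + 12^{2} = -3 + 144 = 141$)
$\left(X + Z{\left(4 \right)}\right)^{2} = \left(13 + 141\right)^{2} = 154^{2} = 23716$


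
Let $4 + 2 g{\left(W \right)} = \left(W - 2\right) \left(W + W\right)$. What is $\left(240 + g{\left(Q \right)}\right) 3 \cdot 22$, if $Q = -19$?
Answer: $42042$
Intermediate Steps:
$g{\left(W \right)} = -2 + W \left(-2 + W\right)$ ($g{\left(W \right)} = -2 + \frac{\left(W - 2\right) \left(W + W\right)}{2} = -2 + \frac{\left(-2 + W\right) 2 W}{2} = -2 + \frac{2 W \left(-2 + W\right)}{2} = -2 + W \left(-2 + W\right)$)
$\left(240 + g{\left(Q \right)}\right) 3 \cdot 22 = \left(240 - \left(-36 - 361\right)\right) 3 \cdot 22 = \left(240 + \left(-2 + 361 + 38\right)\right) 66 = \left(240 + 397\right) 66 = 637 \cdot 66 = 42042$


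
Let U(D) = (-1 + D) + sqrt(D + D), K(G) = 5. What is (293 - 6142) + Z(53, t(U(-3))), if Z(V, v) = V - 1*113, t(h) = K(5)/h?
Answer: -5909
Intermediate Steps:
U(D) = -1 + D + sqrt(2)*sqrt(D) (U(D) = (-1 + D) + sqrt(2*D) = (-1 + D) + sqrt(2)*sqrt(D) = -1 + D + sqrt(2)*sqrt(D))
t(h) = 5/h
Z(V, v) = -113 + V (Z(V, v) = V - 113 = -113 + V)
(293 - 6142) + Z(53, t(U(-3))) = (293 - 6142) + (-113 + 53) = -5849 - 60 = -5909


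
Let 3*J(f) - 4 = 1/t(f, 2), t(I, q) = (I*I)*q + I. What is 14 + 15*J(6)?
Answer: 2657/78 ≈ 34.064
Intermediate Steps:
t(I, q) = I + q*I² (t(I, q) = I²*q + I = q*I² + I = I + q*I²)
J(f) = 4/3 + 1/(3*f*(1 + 2*f)) (J(f) = 4/3 + 1/(3*((f*(1 + f*2)))) = 4/3 + 1/(3*((f*(1 + 2*f)))) = 4/3 + (1/(f*(1 + 2*f)))/3 = 4/3 + 1/(3*f*(1 + 2*f)))
14 + 15*J(6) = 14 + 15*((⅓)*(1 + 4*6*(1 + 2*6))/(6*(1 + 2*6))) = 14 + 15*((⅓)*(⅙)*(1 + 4*6*(1 + 12))/(1 + 12)) = 14 + 15*((⅓)*(⅙)*(1 + 4*6*13)/13) = 14 + 15*((⅓)*(⅙)*(1/13)*(1 + 312)) = 14 + 15*((⅓)*(⅙)*(1/13)*313) = 14 + 15*(313/234) = 14 + 1565/78 = 2657/78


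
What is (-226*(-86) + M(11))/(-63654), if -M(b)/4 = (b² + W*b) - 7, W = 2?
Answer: -9446/31827 ≈ -0.29679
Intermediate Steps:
M(b) = 28 - 8*b - 4*b² (M(b) = -4*((b² + 2*b) - 7) = -4*(-7 + b² + 2*b) = 28 - 8*b - 4*b²)
(-226*(-86) + M(11))/(-63654) = (-226*(-86) + (28 - 8*11 - 4*11²))/(-63654) = (19436 + (28 - 88 - 4*121))*(-1/63654) = (19436 + (28 - 88 - 484))*(-1/63654) = (19436 - 544)*(-1/63654) = 18892*(-1/63654) = -9446/31827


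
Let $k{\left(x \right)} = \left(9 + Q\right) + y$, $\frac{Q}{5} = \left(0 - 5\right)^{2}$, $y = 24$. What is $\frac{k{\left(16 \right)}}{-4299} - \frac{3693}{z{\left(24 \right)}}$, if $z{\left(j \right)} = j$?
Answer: $- \frac{5293333}{34392} \approx -153.91$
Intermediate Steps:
$Q = 125$ ($Q = 5 \left(0 - 5\right)^{2} = 5 \left(-5\right)^{2} = 5 \cdot 25 = 125$)
$k{\left(x \right)} = 158$ ($k{\left(x \right)} = \left(9 + 125\right) + 24 = 134 + 24 = 158$)
$\frac{k{\left(16 \right)}}{-4299} - \frac{3693}{z{\left(24 \right)}} = \frac{158}{-4299} - \frac{3693}{24} = 158 \left(- \frac{1}{4299}\right) - \frac{1231}{8} = - \frac{158}{4299} - \frac{1231}{8} = - \frac{5293333}{34392}$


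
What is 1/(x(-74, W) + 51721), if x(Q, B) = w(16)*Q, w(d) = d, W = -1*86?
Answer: 1/50537 ≈ 1.9787e-5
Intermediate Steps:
W = -86
x(Q, B) = 16*Q
1/(x(-74, W) + 51721) = 1/(16*(-74) + 51721) = 1/(-1184 + 51721) = 1/50537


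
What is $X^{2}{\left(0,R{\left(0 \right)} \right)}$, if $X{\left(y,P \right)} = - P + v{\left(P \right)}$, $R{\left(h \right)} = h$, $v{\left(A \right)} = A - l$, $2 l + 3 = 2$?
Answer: $\frac{1}{4} \approx 0.25$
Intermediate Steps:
$l = - \frac{1}{2}$ ($l = - \frac{3}{2} + \frac{1}{2} \cdot 2 = - \frac{3}{2} + 1 = - \frac{1}{2} \approx -0.5$)
$v{\left(A \right)} = \frac{1}{2} + A$ ($v{\left(A \right)} = A - - \frac{1}{2} = A + \frac{1}{2} = \frac{1}{2} + A$)
$X{\left(y,P \right)} = \frac{1}{2}$ ($X{\left(y,P \right)} = - P + \left(\frac{1}{2} + P\right) = \frac{1}{2}$)
$X^{2}{\left(0,R{\left(0 \right)} \right)} = \left(\frac{1}{2}\right)^{2} = \frac{1}{4}$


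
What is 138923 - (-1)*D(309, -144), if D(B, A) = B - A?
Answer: 139376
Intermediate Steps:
138923 - (-1)*D(309, -144) = 138923 - (-1)*(309 - 1*(-144)) = 138923 - (-1)*(309 + 144) = 138923 - (-1)*453 = 138923 - 1*(-453) = 138923 + 453 = 139376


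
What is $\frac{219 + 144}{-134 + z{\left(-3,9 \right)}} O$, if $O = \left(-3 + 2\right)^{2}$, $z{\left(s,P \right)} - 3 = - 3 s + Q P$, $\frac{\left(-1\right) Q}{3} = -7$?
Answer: $\frac{363}{67} \approx 5.4179$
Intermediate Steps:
$Q = 21$ ($Q = \left(-3\right) \left(-7\right) = 21$)
$z{\left(s,P \right)} = 3 - 3 s + 21 P$ ($z{\left(s,P \right)} = 3 + \left(- 3 s + 21 P\right) = 3 - 3 s + 21 P$)
$O = 1$ ($O = \left(-1\right)^{2} = 1$)
$\frac{219 + 144}{-134 + z{\left(-3,9 \right)}} O = \frac{219 + 144}{-134 + \left(3 - -9 + 21 \cdot 9\right)} 1 = \frac{363}{-134 + \left(3 + 9 + 189\right)} 1 = \frac{363}{-134 + 201} \cdot 1 = \frac{363}{67} \cdot 1 = \frac{363}{67}$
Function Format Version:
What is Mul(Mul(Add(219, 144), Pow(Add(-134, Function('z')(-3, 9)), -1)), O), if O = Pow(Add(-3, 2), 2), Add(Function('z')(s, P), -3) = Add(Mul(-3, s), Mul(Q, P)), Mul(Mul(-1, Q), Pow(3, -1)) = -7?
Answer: Rational(363, 67) ≈ 5.4179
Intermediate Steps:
Q = 21 (Q = Mul(-3, -7) = 21)
Function('z')(s, P) = Add(3, Mul(-3, s), Mul(21, P)) (Function('z')(s, P) = Add(3, Add(Mul(-3, s), Mul(21, P))) = Add(3, Mul(-3, s), Mul(21, P)))
O = 1 (O = Pow(-1, 2) = 1)
Mul(Mul(Add(219, 144), Pow(Add(-134, Function('z')(-3, 9)), -1)), O) = Mul(Mul(Add(219, 144), Pow(Add(-134, Add(3, Mul(-3, -3), Mul(21, 9))), -1)), 1) = Mul(Mul(363, Pow(Add(-134, Add(3, 9, 189)), -1)), 1) = Mul(Mul(363, Pow(Add(-134, 201), -1)), 1) = Mul(Mul(363, Pow(67, -1)), 1) = Mul(Mul(363, Rational(1, 67)), 1) = Mul(Rational(363, 67), 1) = Rational(363, 67)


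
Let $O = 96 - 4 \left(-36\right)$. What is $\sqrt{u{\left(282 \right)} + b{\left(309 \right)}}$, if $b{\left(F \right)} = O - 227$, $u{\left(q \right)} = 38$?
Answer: $\sqrt{51} \approx 7.1414$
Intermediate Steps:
$O = 240$ ($O = 96 - -144 = 96 + 144 = 240$)
$b{\left(F \right)} = 13$ ($b{\left(F \right)} = 240 - 227 = 13$)
$\sqrt{u{\left(282 \right)} + b{\left(309 \right)}} = \sqrt{38 + 13} = \sqrt{51}$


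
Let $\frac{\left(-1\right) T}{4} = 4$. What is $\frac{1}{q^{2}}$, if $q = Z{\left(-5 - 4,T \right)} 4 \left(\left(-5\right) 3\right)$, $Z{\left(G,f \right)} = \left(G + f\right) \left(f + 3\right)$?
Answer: $\frac{1}{380250000} \approx 2.6299 \cdot 10^{-9}$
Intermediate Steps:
$T = -16$ ($T = \left(-4\right) 4 = -16$)
$Z{\left(G,f \right)} = \left(3 + f\right) \left(G + f\right)$ ($Z{\left(G,f \right)} = \left(G + f\right) \left(3 + f\right) = \left(3 + f\right) \left(G + f\right)$)
$q = -19500$ ($q = \left(\left(-16\right)^{2} + 3 \left(-5 - 4\right) + 3 \left(-16\right) + \left(-5 - 4\right) \left(-16\right)\right) 4 \left(\left(-5\right) 3\right) = \left(256 + 3 \left(-5 - 4\right) - 48 + \left(-5 - 4\right) \left(-16\right)\right) 4 \left(-15\right) = \left(256 + 3 \left(-9\right) - 48 - -144\right) 4 \left(-15\right) = \left(256 - 27 - 48 + 144\right) 4 \left(-15\right) = 325 \cdot 4 \left(-15\right) = 1300 \left(-15\right) = -19500$)
$\frac{1}{q^{2}} = \frac{1}{\left(-19500\right)^{2}} = \frac{1}{380250000}$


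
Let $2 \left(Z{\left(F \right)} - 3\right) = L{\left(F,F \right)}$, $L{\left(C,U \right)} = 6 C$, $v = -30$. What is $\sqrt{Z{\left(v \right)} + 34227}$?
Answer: $2 \sqrt{8535} \approx 184.77$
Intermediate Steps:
$Z{\left(F \right)} = 3 + 3 F$ ($Z{\left(F \right)} = 3 + \frac{6 F}{2} = 3 + 3 F$)
$\sqrt{Z{\left(v \right)} + 34227} = \sqrt{\left(3 + 3 \left(-30\right)\right) + 34227} = \sqrt{\left(3 - 90\right) + 34227} = \sqrt{-87 + 34227} = \sqrt{34140} = 2 \sqrt{8535}$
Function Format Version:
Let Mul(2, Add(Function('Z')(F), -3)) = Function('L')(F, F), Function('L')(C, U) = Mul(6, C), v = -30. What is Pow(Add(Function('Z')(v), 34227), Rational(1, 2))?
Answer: Mul(2, Pow(8535, Rational(1, 2))) ≈ 184.77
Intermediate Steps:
Function('Z')(F) = Add(3, Mul(3, F)) (Function('Z')(F) = Add(3, Mul(Rational(1, 2), Mul(6, F))) = Add(3, Mul(3, F)))
Pow(Add(Function('Z')(v), 34227), Rational(1, 2)) = Pow(Add(Add(3, Mul(3, -30)), 34227), Rational(1, 2)) = Pow(Add(Add(3, -90), 34227), Rational(1, 2)) = Pow(Add(-87, 34227), Rational(1, 2)) = Pow(34140, Rational(1, 2)) = Mul(2, Pow(8535, Rational(1, 2)))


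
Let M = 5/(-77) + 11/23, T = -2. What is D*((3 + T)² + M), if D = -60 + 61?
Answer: 2503/1771 ≈ 1.4133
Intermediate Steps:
D = 1
M = 732/1771 (M = 5*(-1/77) + 11*(1/23) = -5/77 + 11/23 = 732/1771 ≈ 0.41333)
D*((3 + T)² + M) = 1*((3 - 2)² + 732/1771) = 1*(1² + 732/1771) = 1*(1 + 732/1771) = 1*(2503/1771) = 2503/1771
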